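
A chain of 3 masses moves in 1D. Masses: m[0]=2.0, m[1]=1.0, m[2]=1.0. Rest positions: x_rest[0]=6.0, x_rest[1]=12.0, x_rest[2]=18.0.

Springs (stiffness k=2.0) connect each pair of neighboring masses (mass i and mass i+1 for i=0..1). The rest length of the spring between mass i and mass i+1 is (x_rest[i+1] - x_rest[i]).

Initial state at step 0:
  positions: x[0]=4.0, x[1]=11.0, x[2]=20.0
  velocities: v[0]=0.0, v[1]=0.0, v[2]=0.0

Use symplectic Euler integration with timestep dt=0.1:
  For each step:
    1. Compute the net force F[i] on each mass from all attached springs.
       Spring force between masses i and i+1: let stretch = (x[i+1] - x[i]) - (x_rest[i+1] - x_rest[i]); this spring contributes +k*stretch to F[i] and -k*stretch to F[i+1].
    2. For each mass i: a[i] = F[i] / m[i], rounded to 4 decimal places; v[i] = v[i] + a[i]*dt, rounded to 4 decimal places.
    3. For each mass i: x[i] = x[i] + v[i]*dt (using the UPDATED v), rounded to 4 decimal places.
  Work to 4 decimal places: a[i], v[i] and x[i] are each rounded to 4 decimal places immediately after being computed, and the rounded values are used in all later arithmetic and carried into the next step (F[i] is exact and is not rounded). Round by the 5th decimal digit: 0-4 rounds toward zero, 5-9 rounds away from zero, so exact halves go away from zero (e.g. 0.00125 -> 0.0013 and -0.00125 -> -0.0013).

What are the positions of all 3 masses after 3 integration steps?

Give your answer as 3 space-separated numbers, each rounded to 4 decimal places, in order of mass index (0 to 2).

Answer: 4.0615 11.2272 19.6499

Derivation:
Step 0: x=[4.0000 11.0000 20.0000] v=[0.0000 0.0000 0.0000]
Step 1: x=[4.0100 11.0400 19.9400] v=[0.1000 0.4000 -0.6000]
Step 2: x=[4.0303 11.1174 19.8220] v=[0.2030 0.7740 -1.1800]
Step 3: x=[4.0615 11.2272 19.6499] v=[0.3117 1.0975 -1.7209]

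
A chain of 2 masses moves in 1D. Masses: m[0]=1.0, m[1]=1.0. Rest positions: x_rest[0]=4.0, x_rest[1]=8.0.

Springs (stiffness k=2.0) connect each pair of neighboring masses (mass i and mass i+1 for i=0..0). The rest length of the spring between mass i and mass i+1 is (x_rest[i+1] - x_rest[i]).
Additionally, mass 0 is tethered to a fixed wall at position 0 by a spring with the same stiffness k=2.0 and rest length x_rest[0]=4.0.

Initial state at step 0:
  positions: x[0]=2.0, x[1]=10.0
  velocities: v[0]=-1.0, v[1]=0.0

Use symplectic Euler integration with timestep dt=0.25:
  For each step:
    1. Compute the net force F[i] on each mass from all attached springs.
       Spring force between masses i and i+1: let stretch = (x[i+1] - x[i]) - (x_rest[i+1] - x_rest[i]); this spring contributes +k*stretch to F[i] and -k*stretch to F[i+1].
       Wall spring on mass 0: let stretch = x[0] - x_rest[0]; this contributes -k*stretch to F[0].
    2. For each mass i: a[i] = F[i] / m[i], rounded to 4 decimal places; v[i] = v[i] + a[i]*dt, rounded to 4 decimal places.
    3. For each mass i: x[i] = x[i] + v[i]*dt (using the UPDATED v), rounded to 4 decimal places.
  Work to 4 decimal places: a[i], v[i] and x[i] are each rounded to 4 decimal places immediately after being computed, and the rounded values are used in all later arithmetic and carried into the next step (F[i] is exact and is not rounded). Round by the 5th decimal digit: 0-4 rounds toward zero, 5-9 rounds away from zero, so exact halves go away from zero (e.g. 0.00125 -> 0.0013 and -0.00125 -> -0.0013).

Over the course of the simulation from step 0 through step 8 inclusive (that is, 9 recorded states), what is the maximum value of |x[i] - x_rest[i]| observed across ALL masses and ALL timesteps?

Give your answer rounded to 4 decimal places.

Step 0: x=[2.0000 10.0000] v=[-1.0000 0.0000]
Step 1: x=[2.5000 9.5000] v=[2.0000 -2.0000]
Step 2: x=[3.5625 8.6250] v=[4.2500 -3.5000]
Step 3: x=[4.8125 7.6172] v=[5.0000 -4.0313]
Step 4: x=[5.8115 6.7588] v=[3.9961 -3.4337]
Step 5: x=[6.2025 6.2820] v=[1.5640 -1.9074]
Step 6: x=[5.8281 6.2952] v=[-1.4975 0.0529]
Step 7: x=[4.7836 6.7501] v=[-4.1780 1.8194]
Step 8: x=[3.3870 7.4592] v=[-5.5866 2.8362]
Max displacement = 2.2025

Answer: 2.2025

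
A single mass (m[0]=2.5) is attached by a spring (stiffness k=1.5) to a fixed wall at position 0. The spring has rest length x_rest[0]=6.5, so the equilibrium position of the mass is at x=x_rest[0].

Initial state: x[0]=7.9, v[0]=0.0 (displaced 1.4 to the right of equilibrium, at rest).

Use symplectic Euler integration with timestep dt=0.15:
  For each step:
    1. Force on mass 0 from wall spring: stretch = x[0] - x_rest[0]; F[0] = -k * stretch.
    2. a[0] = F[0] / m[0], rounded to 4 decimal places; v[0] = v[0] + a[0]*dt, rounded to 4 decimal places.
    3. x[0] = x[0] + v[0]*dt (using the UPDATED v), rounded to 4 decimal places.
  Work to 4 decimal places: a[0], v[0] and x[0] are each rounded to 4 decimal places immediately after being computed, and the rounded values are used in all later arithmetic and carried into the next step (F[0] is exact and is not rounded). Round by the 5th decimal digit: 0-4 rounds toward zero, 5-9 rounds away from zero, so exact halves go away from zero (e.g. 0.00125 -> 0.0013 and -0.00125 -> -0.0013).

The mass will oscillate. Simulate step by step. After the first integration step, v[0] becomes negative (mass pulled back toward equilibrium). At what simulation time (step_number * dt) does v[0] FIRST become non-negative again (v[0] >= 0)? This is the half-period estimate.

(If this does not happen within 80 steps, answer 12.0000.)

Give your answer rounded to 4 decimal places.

Step 0: x=[7.9000] v=[0.0000]
Step 1: x=[7.8811] v=[-0.1260]
Step 2: x=[7.8436] v=[-0.2503]
Step 3: x=[7.7879] v=[-0.3712]
Step 4: x=[7.7148] v=[-0.4871]
Step 5: x=[7.6253] v=[-0.5964]
Step 6: x=[7.5206] v=[-0.6977]
Step 7: x=[7.4022] v=[-0.7896]
Step 8: x=[7.2716] v=[-0.8708]
Step 9: x=[7.1306] v=[-0.9403]
Step 10: x=[6.9810] v=[-0.9971]
Step 11: x=[6.8249] v=[-1.0404]
Step 12: x=[6.6645] v=[-1.0696]
Step 13: x=[6.5018] v=[-1.0844]
Step 14: x=[6.3391] v=[-1.0846]
Step 15: x=[6.1786] v=[-1.0701]
Step 16: x=[6.0224] v=[-1.0412]
Step 17: x=[5.8727] v=[-0.9982]
Step 18: x=[5.7314] v=[-0.9417]
Step 19: x=[5.6005] v=[-0.8725]
Step 20: x=[5.4818] v=[-0.7915]
Step 21: x=[5.3768] v=[-0.6999]
Step 22: x=[5.2870] v=[-0.5988]
Step 23: x=[5.2136] v=[-0.4896]
Step 24: x=[5.1575] v=[-0.3738]
Step 25: x=[5.1196] v=[-0.2530]
Step 26: x=[5.1003] v=[-0.1288]
Step 27: x=[5.0999] v=[-0.0028]
Step 28: x=[5.1184] v=[0.1232]
First v>=0 after going negative at step 28, time=4.2000

Answer: 4.2000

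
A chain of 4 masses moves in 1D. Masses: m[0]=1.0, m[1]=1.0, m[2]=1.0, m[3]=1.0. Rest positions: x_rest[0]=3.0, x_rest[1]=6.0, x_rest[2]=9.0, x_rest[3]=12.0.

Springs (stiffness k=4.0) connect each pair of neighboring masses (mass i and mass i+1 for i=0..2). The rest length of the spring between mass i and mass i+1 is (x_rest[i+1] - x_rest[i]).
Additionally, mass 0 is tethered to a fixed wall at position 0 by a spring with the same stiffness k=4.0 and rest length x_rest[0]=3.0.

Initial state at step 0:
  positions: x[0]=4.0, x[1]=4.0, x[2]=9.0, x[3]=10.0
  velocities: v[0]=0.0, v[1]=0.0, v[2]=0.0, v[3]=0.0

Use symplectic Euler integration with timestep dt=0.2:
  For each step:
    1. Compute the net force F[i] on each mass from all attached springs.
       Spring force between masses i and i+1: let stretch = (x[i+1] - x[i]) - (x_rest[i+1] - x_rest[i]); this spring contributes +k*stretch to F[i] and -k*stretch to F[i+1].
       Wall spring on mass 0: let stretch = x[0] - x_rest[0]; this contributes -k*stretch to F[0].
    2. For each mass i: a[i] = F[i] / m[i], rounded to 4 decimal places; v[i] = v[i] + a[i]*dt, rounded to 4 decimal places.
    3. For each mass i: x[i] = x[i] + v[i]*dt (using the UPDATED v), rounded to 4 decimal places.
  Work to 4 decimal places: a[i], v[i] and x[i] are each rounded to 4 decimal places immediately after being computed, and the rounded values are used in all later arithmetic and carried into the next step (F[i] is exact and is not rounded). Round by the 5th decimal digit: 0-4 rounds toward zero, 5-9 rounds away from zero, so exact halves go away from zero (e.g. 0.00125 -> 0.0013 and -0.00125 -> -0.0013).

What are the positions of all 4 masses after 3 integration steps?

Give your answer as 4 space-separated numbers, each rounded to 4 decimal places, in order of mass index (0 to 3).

Answer: 1.6438 6.7581 6.8588 11.2380

Derivation:
Step 0: x=[4.0000 4.0000 9.0000 10.0000] v=[0.0000 0.0000 0.0000 0.0000]
Step 1: x=[3.3600 4.8000 8.3600 10.3200] v=[-3.2000 4.0000 -3.2000 1.6000]
Step 2: x=[2.4128 5.9392 7.4640 10.8064] v=[-4.7360 5.6960 -4.4800 2.4320]
Step 3: x=[1.6438 6.7581 6.8588 11.2380] v=[-3.8451 4.0947 -3.0259 2.1581]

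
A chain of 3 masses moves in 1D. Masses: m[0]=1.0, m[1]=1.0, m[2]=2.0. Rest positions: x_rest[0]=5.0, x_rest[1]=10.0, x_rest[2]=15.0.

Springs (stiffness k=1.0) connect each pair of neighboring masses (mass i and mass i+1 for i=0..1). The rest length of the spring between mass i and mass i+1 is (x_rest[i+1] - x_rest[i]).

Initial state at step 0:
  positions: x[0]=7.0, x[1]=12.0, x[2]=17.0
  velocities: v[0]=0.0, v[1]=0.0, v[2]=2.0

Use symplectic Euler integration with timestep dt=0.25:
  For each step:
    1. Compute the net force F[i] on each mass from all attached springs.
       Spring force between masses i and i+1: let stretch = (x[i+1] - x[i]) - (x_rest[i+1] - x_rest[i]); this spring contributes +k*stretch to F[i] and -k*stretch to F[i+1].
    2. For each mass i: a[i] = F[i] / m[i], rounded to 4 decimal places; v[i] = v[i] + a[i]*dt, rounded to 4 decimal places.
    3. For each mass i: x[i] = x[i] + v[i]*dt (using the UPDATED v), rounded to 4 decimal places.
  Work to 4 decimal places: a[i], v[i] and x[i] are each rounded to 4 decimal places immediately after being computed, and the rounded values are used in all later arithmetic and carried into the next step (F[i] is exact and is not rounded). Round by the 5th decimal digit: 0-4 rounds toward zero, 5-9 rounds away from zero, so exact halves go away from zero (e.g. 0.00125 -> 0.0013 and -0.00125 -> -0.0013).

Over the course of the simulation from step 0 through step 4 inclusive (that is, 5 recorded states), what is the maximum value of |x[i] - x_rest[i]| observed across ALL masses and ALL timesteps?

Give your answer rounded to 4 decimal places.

Answer: 3.8524

Derivation:
Step 0: x=[7.0000 12.0000 17.0000] v=[0.0000 0.0000 2.0000]
Step 1: x=[7.0000 12.0000 17.5000] v=[0.0000 0.0000 2.0000]
Step 2: x=[7.0000 12.0313 17.9844] v=[0.0000 0.1250 1.9375]
Step 3: x=[7.0020 12.1202 18.4390] v=[0.0078 0.3555 1.8184]
Step 4: x=[7.0114 12.2841 18.8524] v=[0.0374 0.6557 1.6536]
Max displacement = 3.8524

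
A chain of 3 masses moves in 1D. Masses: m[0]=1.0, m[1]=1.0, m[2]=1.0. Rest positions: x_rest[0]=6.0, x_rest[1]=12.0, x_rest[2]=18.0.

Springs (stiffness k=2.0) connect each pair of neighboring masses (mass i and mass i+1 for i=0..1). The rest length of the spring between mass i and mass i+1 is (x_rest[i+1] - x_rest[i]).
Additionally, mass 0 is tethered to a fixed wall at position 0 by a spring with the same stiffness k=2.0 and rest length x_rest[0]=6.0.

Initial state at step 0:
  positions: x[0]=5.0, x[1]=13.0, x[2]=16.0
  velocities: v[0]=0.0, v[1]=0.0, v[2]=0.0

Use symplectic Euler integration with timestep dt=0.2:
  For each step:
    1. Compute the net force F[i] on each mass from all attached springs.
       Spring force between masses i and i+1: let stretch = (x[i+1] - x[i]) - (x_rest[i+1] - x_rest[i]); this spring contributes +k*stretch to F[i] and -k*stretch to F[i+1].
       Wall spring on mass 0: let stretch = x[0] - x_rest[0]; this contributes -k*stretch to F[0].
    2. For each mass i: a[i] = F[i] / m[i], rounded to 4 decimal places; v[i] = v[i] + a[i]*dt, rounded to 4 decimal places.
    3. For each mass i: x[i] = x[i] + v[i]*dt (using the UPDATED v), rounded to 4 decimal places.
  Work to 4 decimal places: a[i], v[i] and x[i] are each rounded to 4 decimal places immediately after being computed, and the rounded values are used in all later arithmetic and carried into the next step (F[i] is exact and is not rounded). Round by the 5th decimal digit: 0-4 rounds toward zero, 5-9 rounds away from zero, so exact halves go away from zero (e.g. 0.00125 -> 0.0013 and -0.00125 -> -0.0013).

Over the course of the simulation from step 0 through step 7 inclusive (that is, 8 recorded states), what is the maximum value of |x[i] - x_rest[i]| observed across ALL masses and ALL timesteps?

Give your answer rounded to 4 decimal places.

Answer: 2.1419

Derivation:
Step 0: x=[5.0000 13.0000 16.0000] v=[0.0000 0.0000 0.0000]
Step 1: x=[5.2400 12.6000 16.2400] v=[1.2000 -2.0000 1.2000]
Step 2: x=[5.6496 11.9024 16.6688] v=[2.0480 -3.4880 2.1440]
Step 3: x=[6.1075 11.0859 17.1963] v=[2.2893 -4.0826 2.6374]
Step 4: x=[6.4750 10.3599 17.7149] v=[1.8377 -3.6298 2.5932]
Step 5: x=[6.6353 9.9115 18.1251] v=[0.8017 -2.2418 2.0512]
Step 6: x=[6.5269 9.8581 18.3583] v=[-0.5419 -0.2668 1.1658]
Step 7: x=[6.1629 10.2183 18.3914] v=[-1.8202 1.8008 0.1657]
Max displacement = 2.1419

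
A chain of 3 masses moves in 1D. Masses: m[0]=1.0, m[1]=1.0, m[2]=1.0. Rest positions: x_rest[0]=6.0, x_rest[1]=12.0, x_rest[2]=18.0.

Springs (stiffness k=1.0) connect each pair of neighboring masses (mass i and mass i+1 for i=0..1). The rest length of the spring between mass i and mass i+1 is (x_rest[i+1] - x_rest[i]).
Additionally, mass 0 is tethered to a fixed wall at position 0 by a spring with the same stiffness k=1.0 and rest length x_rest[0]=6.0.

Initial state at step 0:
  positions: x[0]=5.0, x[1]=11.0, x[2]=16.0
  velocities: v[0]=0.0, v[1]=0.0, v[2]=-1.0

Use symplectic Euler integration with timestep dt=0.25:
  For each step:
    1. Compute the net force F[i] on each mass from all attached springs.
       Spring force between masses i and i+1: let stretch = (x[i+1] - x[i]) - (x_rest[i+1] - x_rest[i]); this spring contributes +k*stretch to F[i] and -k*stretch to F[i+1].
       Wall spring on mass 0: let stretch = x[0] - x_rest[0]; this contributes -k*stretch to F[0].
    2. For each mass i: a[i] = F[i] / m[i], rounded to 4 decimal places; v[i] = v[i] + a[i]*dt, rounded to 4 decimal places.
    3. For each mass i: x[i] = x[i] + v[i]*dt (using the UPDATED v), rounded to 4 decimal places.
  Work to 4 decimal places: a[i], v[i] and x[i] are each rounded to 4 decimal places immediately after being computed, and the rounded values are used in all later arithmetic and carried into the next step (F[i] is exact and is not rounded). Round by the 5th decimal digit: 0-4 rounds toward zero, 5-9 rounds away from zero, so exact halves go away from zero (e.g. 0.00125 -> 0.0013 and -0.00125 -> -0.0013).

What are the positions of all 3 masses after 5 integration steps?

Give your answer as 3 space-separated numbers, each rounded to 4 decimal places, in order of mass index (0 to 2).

Step 0: x=[5.0000 11.0000 16.0000] v=[0.0000 0.0000 -1.0000]
Step 1: x=[5.0625 10.9375 15.8125] v=[0.2500 -0.2500 -0.7500]
Step 2: x=[5.1758 10.8125 15.6953] v=[0.4531 -0.5000 -0.4688]
Step 3: x=[5.3179 10.6404 15.6479] v=[0.5683 -0.6885 -0.1895]
Step 4: x=[5.4603 10.4486 15.6626] v=[0.5695 -0.7673 0.0586]
Step 5: x=[5.5732 10.2709 15.7264] v=[0.4515 -0.7109 0.2551]

Answer: 5.5732 10.2709 15.7264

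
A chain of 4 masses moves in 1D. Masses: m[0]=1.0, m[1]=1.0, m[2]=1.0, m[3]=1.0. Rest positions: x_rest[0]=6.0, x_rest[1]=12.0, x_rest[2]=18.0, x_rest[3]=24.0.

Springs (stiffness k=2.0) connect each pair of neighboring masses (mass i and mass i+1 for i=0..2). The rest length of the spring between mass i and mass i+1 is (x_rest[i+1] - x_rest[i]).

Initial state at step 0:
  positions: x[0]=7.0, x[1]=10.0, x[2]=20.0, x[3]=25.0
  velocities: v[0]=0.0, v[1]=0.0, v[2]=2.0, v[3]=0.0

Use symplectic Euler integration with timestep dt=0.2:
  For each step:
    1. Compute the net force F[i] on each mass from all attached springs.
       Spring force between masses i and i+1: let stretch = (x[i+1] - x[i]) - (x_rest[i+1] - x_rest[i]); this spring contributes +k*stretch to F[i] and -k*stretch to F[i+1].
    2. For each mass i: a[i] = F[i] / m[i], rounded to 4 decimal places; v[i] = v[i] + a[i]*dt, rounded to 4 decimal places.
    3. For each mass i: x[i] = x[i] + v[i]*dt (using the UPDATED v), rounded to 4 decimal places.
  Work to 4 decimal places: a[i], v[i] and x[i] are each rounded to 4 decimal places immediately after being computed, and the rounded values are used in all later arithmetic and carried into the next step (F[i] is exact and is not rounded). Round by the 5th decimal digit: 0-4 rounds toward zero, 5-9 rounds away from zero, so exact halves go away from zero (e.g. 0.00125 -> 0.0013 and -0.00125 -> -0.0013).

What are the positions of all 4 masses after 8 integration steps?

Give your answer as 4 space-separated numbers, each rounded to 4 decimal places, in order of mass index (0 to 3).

Answer: 6.4153 14.3972 19.1425 25.2452

Derivation:
Step 0: x=[7.0000 10.0000 20.0000 25.0000] v=[0.0000 0.0000 2.0000 0.0000]
Step 1: x=[6.7600 10.5600 20.0000 25.0800] v=[-1.2000 2.8000 0.0000 0.4000]
Step 2: x=[6.3440 11.5712 19.6512 25.2336] v=[-2.0800 5.0560 -1.7440 0.7680]
Step 3: x=[5.8662 12.8106 19.1026 25.4206] v=[-2.3891 6.1971 -2.7430 0.9350]
Step 4: x=[5.4639 13.9978 18.5561 25.5822] v=[-2.0113 5.9361 -2.7326 0.8078]
Step 5: x=[5.2644 14.8670 18.2070 25.6617] v=[-0.9977 4.3459 -1.7455 0.3974]
Step 6: x=[5.3531 15.2352 18.1871 25.6248] v=[0.4433 1.8409 -0.0996 -0.1845]
Step 7: x=[5.7523 15.0490 18.5260 25.4729] v=[1.9961 -0.9312 1.6947 -0.7596]
Step 8: x=[6.4153 14.3972 19.1425 25.2452] v=[3.3148 -3.2591 3.0827 -1.1384]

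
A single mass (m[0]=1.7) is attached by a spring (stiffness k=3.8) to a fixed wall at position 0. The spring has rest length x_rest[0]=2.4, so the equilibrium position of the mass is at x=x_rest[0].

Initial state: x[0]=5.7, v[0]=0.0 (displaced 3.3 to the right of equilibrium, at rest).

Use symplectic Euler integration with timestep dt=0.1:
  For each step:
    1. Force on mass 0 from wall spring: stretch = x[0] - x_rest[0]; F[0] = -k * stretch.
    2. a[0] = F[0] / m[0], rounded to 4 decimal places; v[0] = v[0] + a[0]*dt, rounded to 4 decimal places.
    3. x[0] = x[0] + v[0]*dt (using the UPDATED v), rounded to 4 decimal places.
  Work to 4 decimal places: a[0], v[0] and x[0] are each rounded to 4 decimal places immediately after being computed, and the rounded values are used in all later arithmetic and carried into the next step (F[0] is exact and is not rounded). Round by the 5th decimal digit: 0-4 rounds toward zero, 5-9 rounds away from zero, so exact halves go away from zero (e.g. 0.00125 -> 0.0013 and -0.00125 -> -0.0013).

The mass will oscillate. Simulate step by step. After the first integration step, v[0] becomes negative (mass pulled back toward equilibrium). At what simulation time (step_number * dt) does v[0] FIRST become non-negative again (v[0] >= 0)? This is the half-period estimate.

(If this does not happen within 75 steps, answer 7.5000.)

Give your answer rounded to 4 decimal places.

Step 0: x=[5.7000] v=[0.0000]
Step 1: x=[5.6262] v=[-0.7377]
Step 2: x=[5.4803] v=[-1.4589]
Step 3: x=[5.2656] v=[-2.1474]
Step 4: x=[4.9868] v=[-2.7880]
Step 5: x=[4.6502] v=[-3.3662]
Step 6: x=[4.2633] v=[-3.8692]
Step 7: x=[3.8347] v=[-4.2857]
Step 8: x=[3.3741] v=[-4.6064]
Step 9: x=[2.8917] v=[-4.8241]
Step 10: x=[2.3983] v=[-4.9340]
Step 11: x=[1.9049] v=[-4.9336]
Step 12: x=[1.4226] v=[-4.8229]
Step 13: x=[0.9622] v=[-4.6044]
Step 14: x=[0.5339] v=[-4.2830]
Step 15: x=[0.1473] v=[-3.8659]
Step 16: x=[-0.1889] v=[-3.3624]
Step 17: x=[-0.4673] v=[-2.7837]
Step 18: x=[-0.6816] v=[-2.1428]
Step 19: x=[-0.8270] v=[-1.4540]
Step 20: x=[-0.9003] v=[-0.7327]
Step 21: x=[-0.8998] v=[0.0050]
First v>=0 after going negative at step 21, time=2.1000

Answer: 2.1000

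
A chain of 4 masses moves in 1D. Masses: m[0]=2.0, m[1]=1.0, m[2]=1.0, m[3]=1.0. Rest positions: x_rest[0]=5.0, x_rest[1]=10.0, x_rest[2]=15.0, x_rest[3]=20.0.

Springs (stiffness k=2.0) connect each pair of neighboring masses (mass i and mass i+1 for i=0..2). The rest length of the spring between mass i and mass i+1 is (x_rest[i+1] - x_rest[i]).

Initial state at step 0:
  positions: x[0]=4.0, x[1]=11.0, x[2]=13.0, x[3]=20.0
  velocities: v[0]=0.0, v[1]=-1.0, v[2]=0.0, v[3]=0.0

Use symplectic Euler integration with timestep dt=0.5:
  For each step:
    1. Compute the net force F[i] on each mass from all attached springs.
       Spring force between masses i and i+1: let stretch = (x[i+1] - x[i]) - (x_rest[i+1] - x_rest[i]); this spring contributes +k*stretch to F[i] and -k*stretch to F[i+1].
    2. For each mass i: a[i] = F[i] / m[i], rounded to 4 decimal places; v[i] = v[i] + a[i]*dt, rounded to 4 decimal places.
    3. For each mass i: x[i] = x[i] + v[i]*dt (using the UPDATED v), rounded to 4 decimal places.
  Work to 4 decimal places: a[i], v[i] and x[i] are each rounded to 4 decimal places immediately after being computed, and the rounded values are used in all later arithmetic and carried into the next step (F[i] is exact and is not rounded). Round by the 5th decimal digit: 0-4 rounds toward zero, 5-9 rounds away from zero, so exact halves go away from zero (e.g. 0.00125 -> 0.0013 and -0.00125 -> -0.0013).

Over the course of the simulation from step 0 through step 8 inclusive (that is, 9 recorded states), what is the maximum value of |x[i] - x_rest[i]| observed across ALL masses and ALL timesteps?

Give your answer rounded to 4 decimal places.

Step 0: x=[4.0000 11.0000 13.0000 20.0000] v=[0.0000 -1.0000 0.0000 0.0000]
Step 1: x=[4.5000 8.0000 15.5000 19.0000] v=[1.0000 -6.0000 5.0000 -2.0000]
Step 2: x=[4.6250 7.0000 16.0000 18.7500] v=[0.2500 -2.0000 1.0000 -0.5000]
Step 3: x=[4.0938 9.3125 13.3750 19.6250] v=[-1.0625 4.6250 -5.2500 1.7500]
Step 4: x=[3.6172 11.0469 11.8438 19.8750] v=[-0.9532 3.4688 -3.0625 0.5000]
Step 5: x=[3.7481 9.4649 13.9297 18.6094] v=[0.2617 -3.1640 4.1718 -2.5312]
Step 6: x=[4.0582 7.2569 16.1231 17.5040] v=[0.6201 -4.4160 4.3867 -2.2109]
Step 7: x=[3.9179 7.8827 14.5738 18.2081] v=[-0.2806 1.2515 -3.0986 1.4082]
Step 8: x=[3.5188 9.8716 11.4961 19.5951] v=[-0.7982 3.9778 -6.1554 2.7739]
Max displacement = 3.5039

Answer: 3.5039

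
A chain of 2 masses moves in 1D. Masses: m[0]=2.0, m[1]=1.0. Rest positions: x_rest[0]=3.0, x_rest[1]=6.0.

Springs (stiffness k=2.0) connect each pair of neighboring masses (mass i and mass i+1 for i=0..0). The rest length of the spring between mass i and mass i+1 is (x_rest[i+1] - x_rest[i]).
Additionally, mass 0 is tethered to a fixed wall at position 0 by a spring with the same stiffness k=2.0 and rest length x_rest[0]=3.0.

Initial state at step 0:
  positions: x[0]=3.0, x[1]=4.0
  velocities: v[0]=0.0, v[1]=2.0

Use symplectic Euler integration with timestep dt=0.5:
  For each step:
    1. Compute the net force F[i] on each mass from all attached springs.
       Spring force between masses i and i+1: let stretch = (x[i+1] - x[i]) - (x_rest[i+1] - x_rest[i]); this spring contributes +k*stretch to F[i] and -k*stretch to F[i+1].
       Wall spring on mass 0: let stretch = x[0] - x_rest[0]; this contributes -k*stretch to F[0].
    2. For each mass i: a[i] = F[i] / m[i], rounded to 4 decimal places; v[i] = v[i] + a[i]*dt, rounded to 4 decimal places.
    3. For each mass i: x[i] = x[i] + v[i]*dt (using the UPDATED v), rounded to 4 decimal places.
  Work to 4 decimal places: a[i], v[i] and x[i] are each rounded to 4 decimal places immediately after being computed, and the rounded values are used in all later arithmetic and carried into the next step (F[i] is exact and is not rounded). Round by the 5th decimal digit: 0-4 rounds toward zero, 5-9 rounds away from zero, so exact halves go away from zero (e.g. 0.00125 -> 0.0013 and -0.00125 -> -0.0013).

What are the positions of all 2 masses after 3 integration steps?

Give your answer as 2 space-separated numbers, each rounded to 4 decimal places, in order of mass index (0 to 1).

Answer: 2.8125 8.2500

Derivation:
Step 0: x=[3.0000 4.0000] v=[0.0000 2.0000]
Step 1: x=[2.5000 6.0000] v=[-1.0000 4.0000]
Step 2: x=[2.2500 7.7500] v=[-0.5000 3.5000]
Step 3: x=[2.8125 8.2500] v=[1.1250 1.0000]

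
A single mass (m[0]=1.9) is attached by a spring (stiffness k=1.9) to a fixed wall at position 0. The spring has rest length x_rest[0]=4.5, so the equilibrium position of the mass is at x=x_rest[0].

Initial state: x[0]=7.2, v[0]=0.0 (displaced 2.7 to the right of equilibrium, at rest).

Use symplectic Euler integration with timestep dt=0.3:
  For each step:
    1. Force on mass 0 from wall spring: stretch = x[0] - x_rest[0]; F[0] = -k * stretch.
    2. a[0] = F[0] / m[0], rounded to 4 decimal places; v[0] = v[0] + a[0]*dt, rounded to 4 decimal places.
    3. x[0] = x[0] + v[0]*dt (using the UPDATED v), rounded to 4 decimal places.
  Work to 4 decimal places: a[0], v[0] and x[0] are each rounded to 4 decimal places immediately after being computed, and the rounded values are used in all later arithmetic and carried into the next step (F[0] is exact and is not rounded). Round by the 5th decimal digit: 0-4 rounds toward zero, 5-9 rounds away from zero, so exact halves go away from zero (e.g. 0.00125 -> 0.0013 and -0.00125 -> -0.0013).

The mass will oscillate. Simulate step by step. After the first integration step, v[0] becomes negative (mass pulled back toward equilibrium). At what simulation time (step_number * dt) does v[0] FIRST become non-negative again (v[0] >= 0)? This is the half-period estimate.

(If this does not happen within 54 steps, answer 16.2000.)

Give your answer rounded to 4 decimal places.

Step 0: x=[7.2000] v=[0.0000]
Step 1: x=[6.9570] v=[-0.8100]
Step 2: x=[6.4929] v=[-1.5471]
Step 3: x=[5.8494] v=[-2.1450]
Step 4: x=[5.0845] v=[-2.5498]
Step 5: x=[4.2669] v=[-2.7252]
Step 6: x=[3.4703] v=[-2.6553]
Step 7: x=[2.7664] v=[-2.3464]
Step 8: x=[2.2185] v=[-1.8263]
Step 9: x=[1.8759] v=[-1.1419]
Step 10: x=[1.7695] v=[-0.3547]
Step 11: x=[1.9089] v=[0.4645]
First v>=0 after going negative at step 11, time=3.3000

Answer: 3.3000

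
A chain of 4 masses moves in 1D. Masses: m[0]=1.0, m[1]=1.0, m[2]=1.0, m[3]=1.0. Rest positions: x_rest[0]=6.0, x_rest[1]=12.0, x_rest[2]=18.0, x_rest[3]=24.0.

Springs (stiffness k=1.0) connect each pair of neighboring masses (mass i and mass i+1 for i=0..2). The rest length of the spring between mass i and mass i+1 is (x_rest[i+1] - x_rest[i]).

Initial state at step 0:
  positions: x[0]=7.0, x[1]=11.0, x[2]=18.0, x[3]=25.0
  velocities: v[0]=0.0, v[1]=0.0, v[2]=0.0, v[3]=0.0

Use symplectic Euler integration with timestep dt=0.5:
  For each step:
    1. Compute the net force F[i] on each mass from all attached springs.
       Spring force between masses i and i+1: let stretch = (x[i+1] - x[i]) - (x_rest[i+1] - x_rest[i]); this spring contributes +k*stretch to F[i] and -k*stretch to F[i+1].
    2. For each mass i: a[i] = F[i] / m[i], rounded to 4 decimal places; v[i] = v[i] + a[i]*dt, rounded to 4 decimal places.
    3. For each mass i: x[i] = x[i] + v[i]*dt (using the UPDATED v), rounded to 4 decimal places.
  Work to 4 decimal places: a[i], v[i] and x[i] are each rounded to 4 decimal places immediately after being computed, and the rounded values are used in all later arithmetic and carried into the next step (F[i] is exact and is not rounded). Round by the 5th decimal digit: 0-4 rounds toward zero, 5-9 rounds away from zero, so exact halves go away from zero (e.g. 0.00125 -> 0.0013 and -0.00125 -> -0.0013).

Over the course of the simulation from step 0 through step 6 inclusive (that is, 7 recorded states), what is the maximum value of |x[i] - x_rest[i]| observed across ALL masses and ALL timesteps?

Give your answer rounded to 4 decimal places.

Answer: 1.3594

Derivation:
Step 0: x=[7.0000 11.0000 18.0000 25.0000] v=[0.0000 0.0000 0.0000 0.0000]
Step 1: x=[6.5000 11.7500 18.0000 24.7500] v=[-1.0000 1.5000 0.0000 -0.5000]
Step 2: x=[5.8125 12.7500 18.1250 24.3125] v=[-1.3750 2.0000 0.2500 -0.8750]
Step 3: x=[5.3594 13.3594 18.4532 23.8281] v=[-0.9063 1.2188 0.6563 -0.9688]
Step 4: x=[5.4063 13.2423 18.8517 23.5000] v=[0.0937 -0.2343 0.7969 -0.6563]
Step 5: x=[5.9122 12.5685 19.0099 23.5098] v=[1.0117 -1.3476 0.3164 0.0196]
Step 6: x=[6.5822 11.8410 18.6827 23.8947] v=[1.3399 -1.4551 -0.6544 0.7697]
Max displacement = 1.3594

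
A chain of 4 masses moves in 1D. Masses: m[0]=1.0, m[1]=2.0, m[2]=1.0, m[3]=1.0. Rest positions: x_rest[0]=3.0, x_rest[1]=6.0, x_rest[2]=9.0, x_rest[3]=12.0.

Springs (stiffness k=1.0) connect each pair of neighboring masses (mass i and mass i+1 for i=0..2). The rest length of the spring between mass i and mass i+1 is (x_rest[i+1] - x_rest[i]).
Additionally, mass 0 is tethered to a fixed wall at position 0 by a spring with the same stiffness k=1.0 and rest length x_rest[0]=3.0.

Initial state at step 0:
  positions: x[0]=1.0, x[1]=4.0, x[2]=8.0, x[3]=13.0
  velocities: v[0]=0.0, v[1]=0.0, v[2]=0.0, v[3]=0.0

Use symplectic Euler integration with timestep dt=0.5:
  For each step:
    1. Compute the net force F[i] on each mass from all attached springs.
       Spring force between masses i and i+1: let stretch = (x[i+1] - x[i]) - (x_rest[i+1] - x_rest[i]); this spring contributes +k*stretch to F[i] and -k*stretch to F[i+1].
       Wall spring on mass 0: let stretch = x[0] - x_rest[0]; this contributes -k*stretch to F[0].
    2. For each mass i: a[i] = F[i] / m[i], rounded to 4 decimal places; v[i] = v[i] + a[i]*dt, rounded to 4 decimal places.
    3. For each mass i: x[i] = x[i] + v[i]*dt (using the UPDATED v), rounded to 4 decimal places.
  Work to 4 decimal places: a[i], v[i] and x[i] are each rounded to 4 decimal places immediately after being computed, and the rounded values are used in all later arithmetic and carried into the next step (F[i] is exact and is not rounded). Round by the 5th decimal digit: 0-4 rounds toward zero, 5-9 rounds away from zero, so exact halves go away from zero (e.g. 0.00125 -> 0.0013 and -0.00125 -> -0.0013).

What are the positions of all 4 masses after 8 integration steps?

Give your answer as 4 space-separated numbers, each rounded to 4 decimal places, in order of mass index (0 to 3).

Step 0: x=[1.0000 4.0000 8.0000 13.0000] v=[0.0000 0.0000 0.0000 0.0000]
Step 1: x=[1.5000 4.1250 8.2500 12.5000] v=[1.0000 0.2500 0.5000 -1.0000]
Step 2: x=[2.2813 4.4375 8.5313 11.6875] v=[1.5625 0.6250 0.5625 -1.6250]
Step 3: x=[3.0313 4.9922 8.5782 10.8360] v=[1.5000 1.1094 0.0937 -1.7031]
Step 4: x=[3.5137 5.7501 8.2930 10.1700] v=[0.9648 1.5157 -0.5704 -1.3320]
Step 5: x=[3.6768 6.5463 7.8413 9.7848] v=[0.3262 1.5924 -0.9034 -0.7705]
Step 6: x=[3.6381 7.1457 7.5517 9.6637] v=[-0.0775 1.1988 -0.5792 -0.2423]
Step 7: x=[3.5667 7.3574 7.6886 9.7646] v=[-0.1428 0.4234 0.2738 0.2017]
Step 8: x=[3.5513 7.1367 8.2617 10.0965] v=[-0.0308 -0.4415 1.1462 0.6637]

Answer: 3.5513 7.1367 8.2617 10.0965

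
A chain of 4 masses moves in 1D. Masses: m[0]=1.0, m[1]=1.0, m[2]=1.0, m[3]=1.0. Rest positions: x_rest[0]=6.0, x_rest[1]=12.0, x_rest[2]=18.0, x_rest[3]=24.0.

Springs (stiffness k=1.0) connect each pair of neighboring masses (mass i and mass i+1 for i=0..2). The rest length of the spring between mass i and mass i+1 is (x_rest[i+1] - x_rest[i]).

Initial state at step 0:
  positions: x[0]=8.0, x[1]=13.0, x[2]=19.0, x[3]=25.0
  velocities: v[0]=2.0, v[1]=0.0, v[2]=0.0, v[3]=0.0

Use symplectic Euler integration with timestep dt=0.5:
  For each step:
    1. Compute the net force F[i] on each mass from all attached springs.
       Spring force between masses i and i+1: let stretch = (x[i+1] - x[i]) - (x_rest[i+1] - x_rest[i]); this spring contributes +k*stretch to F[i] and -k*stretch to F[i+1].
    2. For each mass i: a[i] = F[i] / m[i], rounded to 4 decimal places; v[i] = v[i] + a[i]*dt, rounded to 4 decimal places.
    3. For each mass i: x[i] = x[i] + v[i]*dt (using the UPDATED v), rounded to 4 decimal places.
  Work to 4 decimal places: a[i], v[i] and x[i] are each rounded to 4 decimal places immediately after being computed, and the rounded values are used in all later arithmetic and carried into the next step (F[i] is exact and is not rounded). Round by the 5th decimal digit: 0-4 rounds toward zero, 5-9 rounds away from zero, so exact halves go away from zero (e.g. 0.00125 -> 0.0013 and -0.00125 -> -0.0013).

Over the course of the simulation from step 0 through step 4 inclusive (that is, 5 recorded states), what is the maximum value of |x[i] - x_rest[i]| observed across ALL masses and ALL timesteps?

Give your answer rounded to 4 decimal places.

Answer: 3.1719

Derivation:
Step 0: x=[8.0000 13.0000 19.0000 25.0000] v=[2.0000 0.0000 0.0000 0.0000]
Step 1: x=[8.7500 13.2500 19.0000 25.0000] v=[1.5000 0.5000 0.0000 0.0000]
Step 2: x=[9.1250 13.8125 19.0625 25.0000] v=[0.7500 1.1250 0.1250 0.0000]
Step 3: x=[9.1719 14.5157 19.2969 25.0157] v=[0.0938 1.4063 0.4688 0.0313]
Step 4: x=[9.0548 15.0782 19.7657 25.1017] v=[-0.2343 1.1250 0.9376 0.1719]
Max displacement = 3.1719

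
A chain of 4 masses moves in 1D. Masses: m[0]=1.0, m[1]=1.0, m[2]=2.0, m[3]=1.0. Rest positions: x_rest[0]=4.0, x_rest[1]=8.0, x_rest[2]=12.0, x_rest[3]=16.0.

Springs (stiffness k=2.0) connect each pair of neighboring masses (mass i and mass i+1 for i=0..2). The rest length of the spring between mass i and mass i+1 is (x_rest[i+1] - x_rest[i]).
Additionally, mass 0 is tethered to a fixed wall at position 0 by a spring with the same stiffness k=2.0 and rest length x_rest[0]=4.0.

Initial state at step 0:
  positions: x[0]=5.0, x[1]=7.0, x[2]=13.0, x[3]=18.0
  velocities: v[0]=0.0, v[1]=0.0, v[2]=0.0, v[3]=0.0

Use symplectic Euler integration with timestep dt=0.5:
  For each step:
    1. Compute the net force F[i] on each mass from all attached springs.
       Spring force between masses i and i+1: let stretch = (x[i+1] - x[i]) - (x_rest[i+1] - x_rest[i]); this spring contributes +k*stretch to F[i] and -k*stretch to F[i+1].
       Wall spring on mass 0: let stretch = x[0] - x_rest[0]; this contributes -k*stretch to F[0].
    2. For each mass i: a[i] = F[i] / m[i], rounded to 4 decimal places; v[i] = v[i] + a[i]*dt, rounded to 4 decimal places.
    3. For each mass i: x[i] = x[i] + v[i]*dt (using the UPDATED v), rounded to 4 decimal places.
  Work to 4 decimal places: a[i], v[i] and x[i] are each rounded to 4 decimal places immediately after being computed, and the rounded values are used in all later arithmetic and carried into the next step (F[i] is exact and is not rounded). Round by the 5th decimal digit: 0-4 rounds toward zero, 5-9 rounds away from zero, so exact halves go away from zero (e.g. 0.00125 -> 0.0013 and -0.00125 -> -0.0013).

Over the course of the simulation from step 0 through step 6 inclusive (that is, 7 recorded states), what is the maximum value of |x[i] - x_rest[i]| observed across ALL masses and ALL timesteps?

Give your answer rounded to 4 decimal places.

Step 0: x=[5.0000 7.0000 13.0000 18.0000] v=[0.0000 0.0000 0.0000 0.0000]
Step 1: x=[3.5000 9.0000 12.7500 17.5000] v=[-3.0000 4.0000 -0.5000 -1.0000]
Step 2: x=[3.0000 10.1250 12.7500 16.6250] v=[-1.0000 2.2500 0.0000 -1.7500]
Step 3: x=[4.5625 9.0000 13.0625 15.8125] v=[3.1250 -2.2500 0.6250 -1.6250]
Step 4: x=[6.0625 7.6875 13.0469 15.6250] v=[3.0000 -2.6250 -0.0313 -0.3750]
Step 5: x=[5.3438 8.2422 12.3359 16.1485] v=[-1.4375 1.1094 -1.4220 1.0469]
Step 6: x=[3.4024 9.3946 11.5546 16.7657] v=[-3.8829 2.3047 -1.5626 1.2343]
Max displacement = 2.1250

Answer: 2.1250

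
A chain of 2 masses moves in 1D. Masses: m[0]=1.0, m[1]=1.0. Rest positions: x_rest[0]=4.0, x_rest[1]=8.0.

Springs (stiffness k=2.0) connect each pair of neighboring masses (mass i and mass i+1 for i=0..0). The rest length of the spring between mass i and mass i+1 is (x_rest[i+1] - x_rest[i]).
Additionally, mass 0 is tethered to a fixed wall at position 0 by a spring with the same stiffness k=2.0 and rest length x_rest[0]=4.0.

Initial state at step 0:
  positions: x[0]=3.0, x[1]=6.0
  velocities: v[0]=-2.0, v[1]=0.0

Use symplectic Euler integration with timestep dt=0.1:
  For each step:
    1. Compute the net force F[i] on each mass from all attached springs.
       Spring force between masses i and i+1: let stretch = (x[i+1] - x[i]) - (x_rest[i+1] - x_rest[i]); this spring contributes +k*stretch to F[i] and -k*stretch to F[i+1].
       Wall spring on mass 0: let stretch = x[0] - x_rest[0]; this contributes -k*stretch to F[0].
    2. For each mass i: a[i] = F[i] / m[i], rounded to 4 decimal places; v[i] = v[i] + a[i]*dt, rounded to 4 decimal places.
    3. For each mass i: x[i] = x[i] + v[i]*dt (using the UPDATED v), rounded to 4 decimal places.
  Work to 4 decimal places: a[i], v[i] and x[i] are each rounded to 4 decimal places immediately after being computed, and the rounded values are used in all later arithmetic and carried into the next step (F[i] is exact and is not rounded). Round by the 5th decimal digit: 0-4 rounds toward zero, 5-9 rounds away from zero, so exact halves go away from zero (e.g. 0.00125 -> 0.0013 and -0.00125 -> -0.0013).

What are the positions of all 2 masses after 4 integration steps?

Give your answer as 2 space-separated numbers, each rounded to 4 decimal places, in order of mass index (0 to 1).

Step 0: x=[3.0000 6.0000] v=[-2.0000 0.0000]
Step 1: x=[2.8000 6.0200] v=[-2.0000 0.2000]
Step 2: x=[2.6084 6.0556] v=[-1.9160 0.3560]
Step 3: x=[2.4336 6.1023] v=[-1.7482 0.4666]
Step 4: x=[2.2835 6.1556] v=[-1.5012 0.5329]

Answer: 2.2835 6.1556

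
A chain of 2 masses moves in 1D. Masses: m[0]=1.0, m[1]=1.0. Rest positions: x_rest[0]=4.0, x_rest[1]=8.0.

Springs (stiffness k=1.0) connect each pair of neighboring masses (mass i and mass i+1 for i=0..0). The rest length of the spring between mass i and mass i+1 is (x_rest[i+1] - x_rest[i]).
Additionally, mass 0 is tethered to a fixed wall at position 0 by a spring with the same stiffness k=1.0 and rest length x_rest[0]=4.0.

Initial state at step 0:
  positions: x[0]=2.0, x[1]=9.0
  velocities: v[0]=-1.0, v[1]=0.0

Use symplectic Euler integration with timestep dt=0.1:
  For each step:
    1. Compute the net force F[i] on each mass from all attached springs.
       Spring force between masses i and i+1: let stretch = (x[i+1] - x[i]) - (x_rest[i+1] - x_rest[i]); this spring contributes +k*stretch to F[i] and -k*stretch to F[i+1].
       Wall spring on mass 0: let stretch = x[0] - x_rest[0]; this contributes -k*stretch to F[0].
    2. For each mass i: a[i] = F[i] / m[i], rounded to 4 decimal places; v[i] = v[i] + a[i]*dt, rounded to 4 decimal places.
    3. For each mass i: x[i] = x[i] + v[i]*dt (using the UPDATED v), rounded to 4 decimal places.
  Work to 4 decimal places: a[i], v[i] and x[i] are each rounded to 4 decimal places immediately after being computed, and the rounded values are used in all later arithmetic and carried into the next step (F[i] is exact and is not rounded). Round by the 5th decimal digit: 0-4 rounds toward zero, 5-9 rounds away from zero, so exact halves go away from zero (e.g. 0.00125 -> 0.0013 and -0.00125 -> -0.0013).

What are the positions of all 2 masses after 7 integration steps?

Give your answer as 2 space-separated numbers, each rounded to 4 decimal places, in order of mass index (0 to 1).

Answer: 2.6492 8.2041

Derivation:
Step 0: x=[2.0000 9.0000] v=[-1.0000 0.0000]
Step 1: x=[1.9500 8.9700] v=[-0.5000 -0.3000]
Step 2: x=[1.9507 8.9098] v=[0.0070 -0.6020]
Step 3: x=[2.0015 8.8200] v=[0.5078 -0.8979]
Step 4: x=[2.1005 8.7020] v=[0.9895 -1.1798]
Step 5: x=[2.2445 8.5580] v=[1.4396 -1.4400]
Step 6: x=[2.4292 8.3909] v=[1.8465 -1.6714]
Step 7: x=[2.6492 8.2041] v=[2.1998 -1.8676]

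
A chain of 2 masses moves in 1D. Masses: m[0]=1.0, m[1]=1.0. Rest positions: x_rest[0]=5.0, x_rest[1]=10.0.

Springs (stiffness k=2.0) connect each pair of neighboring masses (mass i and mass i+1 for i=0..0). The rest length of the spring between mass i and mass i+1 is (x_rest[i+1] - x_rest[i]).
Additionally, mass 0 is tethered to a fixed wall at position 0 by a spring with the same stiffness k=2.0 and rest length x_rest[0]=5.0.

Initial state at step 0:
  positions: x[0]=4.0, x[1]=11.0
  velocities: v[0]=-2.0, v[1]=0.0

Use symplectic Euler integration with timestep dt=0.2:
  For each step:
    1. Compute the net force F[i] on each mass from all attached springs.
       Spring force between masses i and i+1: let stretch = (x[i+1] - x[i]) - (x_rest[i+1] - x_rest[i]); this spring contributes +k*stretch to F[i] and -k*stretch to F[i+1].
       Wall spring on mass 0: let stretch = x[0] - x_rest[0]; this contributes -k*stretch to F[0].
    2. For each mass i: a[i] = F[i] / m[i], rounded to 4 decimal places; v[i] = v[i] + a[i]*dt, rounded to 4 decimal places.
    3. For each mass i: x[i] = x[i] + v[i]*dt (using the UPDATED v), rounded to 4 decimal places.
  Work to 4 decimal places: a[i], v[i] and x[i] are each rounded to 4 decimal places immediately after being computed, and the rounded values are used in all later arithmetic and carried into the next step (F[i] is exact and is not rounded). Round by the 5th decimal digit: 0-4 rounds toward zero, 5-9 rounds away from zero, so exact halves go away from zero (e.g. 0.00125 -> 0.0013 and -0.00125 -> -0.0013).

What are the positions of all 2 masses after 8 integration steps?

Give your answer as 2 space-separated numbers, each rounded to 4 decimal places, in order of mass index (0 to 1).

Step 0: x=[4.0000 11.0000] v=[-2.0000 0.0000]
Step 1: x=[3.8400 10.8400] v=[-0.8000 -0.8000]
Step 2: x=[3.9328 10.5200] v=[0.4640 -1.6000]
Step 3: x=[4.2380 10.0730] v=[1.5258 -2.2349]
Step 4: x=[4.6709 9.5592] v=[2.1646 -2.5689]
Step 5: x=[5.1212 9.0544] v=[2.2516 -2.5242]
Step 6: x=[5.4765 8.6349] v=[1.7764 -2.0975]
Step 7: x=[5.6463 8.3627] v=[0.8492 -1.3609]
Step 8: x=[5.5817 8.2732] v=[-0.3228 -0.4475]

Answer: 5.5817 8.2732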